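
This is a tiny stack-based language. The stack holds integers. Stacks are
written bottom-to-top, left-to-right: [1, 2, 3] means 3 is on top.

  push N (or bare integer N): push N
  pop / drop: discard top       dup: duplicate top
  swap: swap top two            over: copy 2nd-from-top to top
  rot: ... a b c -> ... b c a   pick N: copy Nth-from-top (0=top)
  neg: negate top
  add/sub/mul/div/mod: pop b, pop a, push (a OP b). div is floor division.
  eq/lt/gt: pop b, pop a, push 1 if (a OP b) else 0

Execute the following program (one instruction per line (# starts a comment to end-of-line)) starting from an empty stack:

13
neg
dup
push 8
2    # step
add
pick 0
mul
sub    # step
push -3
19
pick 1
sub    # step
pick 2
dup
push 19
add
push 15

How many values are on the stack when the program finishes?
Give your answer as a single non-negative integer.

Answer: 7

Derivation:
After 'push 13': stack = [13] (depth 1)
After 'neg': stack = [-13] (depth 1)
After 'dup': stack = [-13, -13] (depth 2)
After 'push 8': stack = [-13, -13, 8] (depth 3)
After 'push 2': stack = [-13, -13, 8, 2] (depth 4)
After 'add': stack = [-13, -13, 10] (depth 3)
After 'pick 0': stack = [-13, -13, 10, 10] (depth 4)
After 'mul': stack = [-13, -13, 100] (depth 3)
After 'sub': stack = [-13, -113] (depth 2)
After 'push -3': stack = [-13, -113, -3] (depth 3)
After 'push 19': stack = [-13, -113, -3, 19] (depth 4)
After 'pick 1': stack = [-13, -113, -3, 19, -3] (depth 5)
After 'sub': stack = [-13, -113, -3, 22] (depth 4)
After 'pick 2': stack = [-13, -113, -3, 22, -113] (depth 5)
After 'dup': stack = [-13, -113, -3, 22, -113, -113] (depth 6)
After 'push 19': stack = [-13, -113, -3, 22, -113, -113, 19] (depth 7)
After 'add': stack = [-13, -113, -3, 22, -113, -94] (depth 6)
After 'push 15': stack = [-13, -113, -3, 22, -113, -94, 15] (depth 7)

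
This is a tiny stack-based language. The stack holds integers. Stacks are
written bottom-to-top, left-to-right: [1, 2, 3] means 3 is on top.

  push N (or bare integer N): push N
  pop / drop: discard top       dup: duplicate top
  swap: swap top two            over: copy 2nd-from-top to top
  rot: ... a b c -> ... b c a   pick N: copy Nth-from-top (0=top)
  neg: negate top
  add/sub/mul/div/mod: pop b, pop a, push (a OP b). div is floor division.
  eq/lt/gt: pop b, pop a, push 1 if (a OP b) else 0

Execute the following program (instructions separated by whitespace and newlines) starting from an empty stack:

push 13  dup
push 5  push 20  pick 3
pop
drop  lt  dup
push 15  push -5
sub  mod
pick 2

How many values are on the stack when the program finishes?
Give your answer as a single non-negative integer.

Answer: 4

Derivation:
After 'push 13': stack = [13] (depth 1)
After 'dup': stack = [13, 13] (depth 2)
After 'push 5': stack = [13, 13, 5] (depth 3)
After 'push 20': stack = [13, 13, 5, 20] (depth 4)
After 'pick 3': stack = [13, 13, 5, 20, 13] (depth 5)
After 'pop': stack = [13, 13, 5, 20] (depth 4)
After 'drop': stack = [13, 13, 5] (depth 3)
After 'lt': stack = [13, 0] (depth 2)
After 'dup': stack = [13, 0, 0] (depth 3)
After 'push 15': stack = [13, 0, 0, 15] (depth 4)
After 'push -5': stack = [13, 0, 0, 15, -5] (depth 5)
After 'sub': stack = [13, 0, 0, 20] (depth 4)
After 'mod': stack = [13, 0, 0] (depth 3)
After 'pick 2': stack = [13, 0, 0, 13] (depth 4)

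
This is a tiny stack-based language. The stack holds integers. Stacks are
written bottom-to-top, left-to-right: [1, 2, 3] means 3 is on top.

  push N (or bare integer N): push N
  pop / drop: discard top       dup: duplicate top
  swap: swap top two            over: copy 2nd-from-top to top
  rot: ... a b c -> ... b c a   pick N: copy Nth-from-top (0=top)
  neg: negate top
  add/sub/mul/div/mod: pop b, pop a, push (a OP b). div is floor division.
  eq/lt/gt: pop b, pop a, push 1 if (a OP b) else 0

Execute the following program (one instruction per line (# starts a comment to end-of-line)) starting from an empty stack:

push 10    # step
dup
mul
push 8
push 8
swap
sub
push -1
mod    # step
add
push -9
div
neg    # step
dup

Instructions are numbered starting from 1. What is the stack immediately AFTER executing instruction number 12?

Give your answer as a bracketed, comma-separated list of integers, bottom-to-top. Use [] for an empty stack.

Answer: [-12]

Derivation:
Step 1 ('push 10'): [10]
Step 2 ('dup'): [10, 10]
Step 3 ('mul'): [100]
Step 4 ('push 8'): [100, 8]
Step 5 ('push 8'): [100, 8, 8]
Step 6 ('swap'): [100, 8, 8]
Step 7 ('sub'): [100, 0]
Step 8 ('push -1'): [100, 0, -1]
Step 9 ('mod'): [100, 0]
Step 10 ('add'): [100]
Step 11 ('push -9'): [100, -9]
Step 12 ('div'): [-12]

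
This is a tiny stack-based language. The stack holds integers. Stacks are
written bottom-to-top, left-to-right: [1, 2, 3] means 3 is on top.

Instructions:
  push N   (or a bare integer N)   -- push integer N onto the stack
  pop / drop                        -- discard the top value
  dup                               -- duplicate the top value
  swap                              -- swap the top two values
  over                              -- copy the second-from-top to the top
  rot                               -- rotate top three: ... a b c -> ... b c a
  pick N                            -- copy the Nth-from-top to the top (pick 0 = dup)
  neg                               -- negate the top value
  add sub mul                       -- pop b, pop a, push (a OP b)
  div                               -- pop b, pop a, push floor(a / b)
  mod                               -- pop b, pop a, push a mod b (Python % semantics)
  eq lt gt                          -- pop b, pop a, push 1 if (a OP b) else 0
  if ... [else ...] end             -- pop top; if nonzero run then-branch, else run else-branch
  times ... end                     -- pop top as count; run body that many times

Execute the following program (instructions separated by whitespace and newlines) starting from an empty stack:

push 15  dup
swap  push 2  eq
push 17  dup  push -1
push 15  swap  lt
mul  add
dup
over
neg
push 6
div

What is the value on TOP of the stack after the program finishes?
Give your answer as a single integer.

After 'push 15': [15]
After 'dup': [15, 15]
After 'swap': [15, 15]
After 'push 2': [15, 15, 2]
After 'eq': [15, 0]
After 'push 17': [15, 0, 17]
After 'dup': [15, 0, 17, 17]
After 'push -1': [15, 0, 17, 17, -1]
After 'push 15': [15, 0, 17, 17, -1, 15]
After 'swap': [15, 0, 17, 17, 15, -1]
After 'lt': [15, 0, 17, 17, 0]
After 'mul': [15, 0, 17, 0]
After 'add': [15, 0, 17]
After 'dup': [15, 0, 17, 17]
After 'over': [15, 0, 17, 17, 17]
After 'neg': [15, 0, 17, 17, -17]
After 'push 6': [15, 0, 17, 17, -17, 6]
After 'div': [15, 0, 17, 17, -3]

Answer: -3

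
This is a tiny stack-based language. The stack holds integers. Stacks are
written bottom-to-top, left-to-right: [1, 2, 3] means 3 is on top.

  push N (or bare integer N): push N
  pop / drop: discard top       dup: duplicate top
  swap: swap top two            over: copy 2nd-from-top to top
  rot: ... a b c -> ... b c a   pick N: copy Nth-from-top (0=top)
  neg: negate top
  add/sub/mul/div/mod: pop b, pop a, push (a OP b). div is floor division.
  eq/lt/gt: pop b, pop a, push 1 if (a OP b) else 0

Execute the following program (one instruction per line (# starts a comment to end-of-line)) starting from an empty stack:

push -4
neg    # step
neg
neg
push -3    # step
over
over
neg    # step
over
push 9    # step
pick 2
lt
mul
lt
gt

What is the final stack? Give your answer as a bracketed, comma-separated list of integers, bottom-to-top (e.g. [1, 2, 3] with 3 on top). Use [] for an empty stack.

After 'push -4': [-4]
After 'neg': [4]
After 'neg': [-4]
After 'neg': [4]
After 'push -3': [4, -3]
After 'over': [4, -3, 4]
After 'over': [4, -3, 4, -3]
After 'neg': [4, -3, 4, 3]
After 'over': [4, -3, 4, 3, 4]
After 'push 9': [4, -3, 4, 3, 4, 9]
After 'pick 2': [4, -3, 4, 3, 4, 9, 3]
After 'lt': [4, -3, 4, 3, 4, 0]
After 'mul': [4, -3, 4, 3, 0]
After 'lt': [4, -3, 4, 0]
After 'gt': [4, -3, 1]

Answer: [4, -3, 1]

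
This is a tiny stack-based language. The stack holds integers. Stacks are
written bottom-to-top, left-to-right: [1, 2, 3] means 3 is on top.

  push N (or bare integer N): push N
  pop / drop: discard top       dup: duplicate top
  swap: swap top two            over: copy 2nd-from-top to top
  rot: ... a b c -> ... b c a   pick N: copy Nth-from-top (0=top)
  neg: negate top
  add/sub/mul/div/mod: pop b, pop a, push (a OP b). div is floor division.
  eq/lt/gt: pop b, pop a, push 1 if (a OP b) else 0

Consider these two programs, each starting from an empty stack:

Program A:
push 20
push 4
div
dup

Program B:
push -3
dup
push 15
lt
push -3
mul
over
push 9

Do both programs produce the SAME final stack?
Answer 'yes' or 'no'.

Answer: no

Derivation:
Program A trace:
  After 'push 20': [20]
  After 'push 4': [20, 4]
  After 'div': [5]
  After 'dup': [5, 5]
Program A final stack: [5, 5]

Program B trace:
  After 'push -3': [-3]
  After 'dup': [-3, -3]
  After 'push 15': [-3, -3, 15]
  After 'lt': [-3, 1]
  After 'push -3': [-3, 1, -3]
  After 'mul': [-3, -3]
  After 'over': [-3, -3, -3]
  After 'push 9': [-3, -3, -3, 9]
Program B final stack: [-3, -3, -3, 9]
Same: no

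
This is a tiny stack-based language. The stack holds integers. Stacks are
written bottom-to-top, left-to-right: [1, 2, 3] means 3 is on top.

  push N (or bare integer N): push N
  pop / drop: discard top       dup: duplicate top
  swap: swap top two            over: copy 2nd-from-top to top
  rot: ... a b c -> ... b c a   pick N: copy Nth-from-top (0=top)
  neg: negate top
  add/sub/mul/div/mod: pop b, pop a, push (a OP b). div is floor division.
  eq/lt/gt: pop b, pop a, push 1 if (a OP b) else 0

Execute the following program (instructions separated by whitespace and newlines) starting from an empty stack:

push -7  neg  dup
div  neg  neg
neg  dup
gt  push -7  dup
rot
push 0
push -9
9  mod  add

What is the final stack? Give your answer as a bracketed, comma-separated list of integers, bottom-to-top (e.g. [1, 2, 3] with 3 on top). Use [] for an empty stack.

Answer: [-7, -7, 0, 0]

Derivation:
After 'push -7': [-7]
After 'neg': [7]
After 'dup': [7, 7]
After 'div': [1]
After 'neg': [-1]
After 'neg': [1]
After 'neg': [-1]
After 'dup': [-1, -1]
After 'gt': [0]
After 'push -7': [0, -7]
After 'dup': [0, -7, -7]
After 'rot': [-7, -7, 0]
After 'push 0': [-7, -7, 0, 0]
After 'push -9': [-7, -7, 0, 0, -9]
After 'push 9': [-7, -7, 0, 0, -9, 9]
After 'mod': [-7, -7, 0, 0, 0]
After 'add': [-7, -7, 0, 0]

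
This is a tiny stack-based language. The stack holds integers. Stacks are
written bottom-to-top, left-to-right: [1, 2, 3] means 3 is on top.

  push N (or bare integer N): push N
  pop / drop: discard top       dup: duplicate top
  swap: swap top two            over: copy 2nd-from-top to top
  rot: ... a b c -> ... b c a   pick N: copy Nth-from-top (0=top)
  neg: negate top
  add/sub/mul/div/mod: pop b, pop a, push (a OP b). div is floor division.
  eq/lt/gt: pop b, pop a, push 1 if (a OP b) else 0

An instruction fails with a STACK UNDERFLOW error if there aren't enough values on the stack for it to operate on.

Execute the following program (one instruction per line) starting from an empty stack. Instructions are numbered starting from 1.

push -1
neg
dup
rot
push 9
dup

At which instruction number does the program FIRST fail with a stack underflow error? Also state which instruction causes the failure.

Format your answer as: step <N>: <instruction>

Answer: step 4: rot

Derivation:
Step 1 ('push -1'): stack = [-1], depth = 1
Step 2 ('neg'): stack = [1], depth = 1
Step 3 ('dup'): stack = [1, 1], depth = 2
Step 4 ('rot'): needs 3 value(s) but depth is 2 — STACK UNDERFLOW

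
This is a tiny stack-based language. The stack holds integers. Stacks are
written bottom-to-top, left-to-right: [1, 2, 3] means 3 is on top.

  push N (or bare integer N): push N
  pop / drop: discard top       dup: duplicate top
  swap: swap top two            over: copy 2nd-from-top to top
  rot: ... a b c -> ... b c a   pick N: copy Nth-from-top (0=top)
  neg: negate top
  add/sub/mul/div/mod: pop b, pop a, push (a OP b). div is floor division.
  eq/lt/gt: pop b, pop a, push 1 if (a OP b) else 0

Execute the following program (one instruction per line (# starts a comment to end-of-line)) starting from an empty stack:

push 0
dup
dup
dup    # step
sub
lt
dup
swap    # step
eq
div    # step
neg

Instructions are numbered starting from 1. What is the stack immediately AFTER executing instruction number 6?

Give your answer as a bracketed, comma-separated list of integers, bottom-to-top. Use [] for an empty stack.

Answer: [0, 0]

Derivation:
Step 1 ('push 0'): [0]
Step 2 ('dup'): [0, 0]
Step 3 ('dup'): [0, 0, 0]
Step 4 ('dup'): [0, 0, 0, 0]
Step 5 ('sub'): [0, 0, 0]
Step 6 ('lt'): [0, 0]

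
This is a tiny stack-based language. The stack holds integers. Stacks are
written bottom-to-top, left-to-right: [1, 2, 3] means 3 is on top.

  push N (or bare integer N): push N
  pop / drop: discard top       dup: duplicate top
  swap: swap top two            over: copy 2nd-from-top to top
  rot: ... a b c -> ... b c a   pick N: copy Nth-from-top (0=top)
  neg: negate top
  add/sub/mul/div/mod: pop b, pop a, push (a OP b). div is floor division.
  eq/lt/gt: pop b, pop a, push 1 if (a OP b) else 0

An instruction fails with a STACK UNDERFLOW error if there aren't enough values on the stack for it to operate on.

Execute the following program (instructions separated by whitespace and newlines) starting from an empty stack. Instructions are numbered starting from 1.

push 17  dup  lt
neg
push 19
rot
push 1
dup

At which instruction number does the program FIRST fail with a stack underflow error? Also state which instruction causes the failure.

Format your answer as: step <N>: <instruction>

Step 1 ('push 17'): stack = [17], depth = 1
Step 2 ('dup'): stack = [17, 17], depth = 2
Step 3 ('lt'): stack = [0], depth = 1
Step 4 ('neg'): stack = [0], depth = 1
Step 5 ('push 19'): stack = [0, 19], depth = 2
Step 6 ('rot'): needs 3 value(s) but depth is 2 — STACK UNDERFLOW

Answer: step 6: rot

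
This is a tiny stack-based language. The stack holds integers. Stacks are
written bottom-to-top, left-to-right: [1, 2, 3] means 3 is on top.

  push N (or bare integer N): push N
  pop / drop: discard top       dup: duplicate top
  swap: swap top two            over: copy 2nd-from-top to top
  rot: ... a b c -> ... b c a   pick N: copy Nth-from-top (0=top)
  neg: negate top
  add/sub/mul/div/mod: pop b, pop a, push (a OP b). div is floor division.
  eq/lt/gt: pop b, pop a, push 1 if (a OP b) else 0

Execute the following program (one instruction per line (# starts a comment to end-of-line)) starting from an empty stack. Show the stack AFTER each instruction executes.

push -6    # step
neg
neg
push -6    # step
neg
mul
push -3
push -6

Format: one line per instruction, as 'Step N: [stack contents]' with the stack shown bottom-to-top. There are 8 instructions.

Step 1: [-6]
Step 2: [6]
Step 3: [-6]
Step 4: [-6, -6]
Step 5: [-6, 6]
Step 6: [-36]
Step 7: [-36, -3]
Step 8: [-36, -3, -6]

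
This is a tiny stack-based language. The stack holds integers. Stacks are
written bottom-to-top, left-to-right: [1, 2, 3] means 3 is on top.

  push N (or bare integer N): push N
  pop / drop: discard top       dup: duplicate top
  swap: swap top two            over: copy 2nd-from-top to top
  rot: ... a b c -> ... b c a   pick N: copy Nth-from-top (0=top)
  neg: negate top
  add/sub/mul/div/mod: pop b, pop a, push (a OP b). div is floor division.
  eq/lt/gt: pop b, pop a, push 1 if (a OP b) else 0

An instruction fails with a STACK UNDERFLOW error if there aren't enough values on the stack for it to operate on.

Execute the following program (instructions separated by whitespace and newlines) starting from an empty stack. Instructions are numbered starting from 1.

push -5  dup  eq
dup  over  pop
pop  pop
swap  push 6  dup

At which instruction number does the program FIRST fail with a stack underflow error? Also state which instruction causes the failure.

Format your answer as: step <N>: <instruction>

Answer: step 9: swap

Derivation:
Step 1 ('push -5'): stack = [-5], depth = 1
Step 2 ('dup'): stack = [-5, -5], depth = 2
Step 3 ('eq'): stack = [1], depth = 1
Step 4 ('dup'): stack = [1, 1], depth = 2
Step 5 ('over'): stack = [1, 1, 1], depth = 3
Step 6 ('pop'): stack = [1, 1], depth = 2
Step 7 ('pop'): stack = [1], depth = 1
Step 8 ('pop'): stack = [], depth = 0
Step 9 ('swap'): needs 2 value(s) but depth is 0 — STACK UNDERFLOW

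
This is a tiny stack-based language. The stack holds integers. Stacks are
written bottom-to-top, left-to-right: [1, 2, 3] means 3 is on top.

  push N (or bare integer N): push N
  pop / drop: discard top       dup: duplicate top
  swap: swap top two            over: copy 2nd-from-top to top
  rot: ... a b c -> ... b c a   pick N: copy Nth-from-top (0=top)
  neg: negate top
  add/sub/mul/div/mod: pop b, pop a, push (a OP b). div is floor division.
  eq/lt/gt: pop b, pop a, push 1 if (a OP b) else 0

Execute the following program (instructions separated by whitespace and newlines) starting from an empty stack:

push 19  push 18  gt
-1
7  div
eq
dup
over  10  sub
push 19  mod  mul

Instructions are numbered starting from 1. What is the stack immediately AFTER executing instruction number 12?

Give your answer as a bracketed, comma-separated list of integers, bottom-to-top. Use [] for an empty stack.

Answer: [0, 0, -10, 19]

Derivation:
Step 1 ('push 19'): [19]
Step 2 ('push 18'): [19, 18]
Step 3 ('gt'): [1]
Step 4 ('-1'): [1, -1]
Step 5 ('7'): [1, -1, 7]
Step 6 ('div'): [1, -1]
Step 7 ('eq'): [0]
Step 8 ('dup'): [0, 0]
Step 9 ('over'): [0, 0, 0]
Step 10 ('10'): [0, 0, 0, 10]
Step 11 ('sub'): [0, 0, -10]
Step 12 ('push 19'): [0, 0, -10, 19]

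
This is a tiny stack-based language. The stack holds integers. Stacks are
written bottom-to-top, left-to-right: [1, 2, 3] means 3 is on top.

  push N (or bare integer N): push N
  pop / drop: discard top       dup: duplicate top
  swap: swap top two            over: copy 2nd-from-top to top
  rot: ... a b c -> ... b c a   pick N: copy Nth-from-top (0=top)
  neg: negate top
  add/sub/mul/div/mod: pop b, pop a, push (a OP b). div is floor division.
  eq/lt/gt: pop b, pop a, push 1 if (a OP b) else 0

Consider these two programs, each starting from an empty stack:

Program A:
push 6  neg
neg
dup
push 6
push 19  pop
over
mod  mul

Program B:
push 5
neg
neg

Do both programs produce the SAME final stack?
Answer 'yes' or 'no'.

Program A trace:
  After 'push 6': [6]
  After 'neg': [-6]
  After 'neg': [6]
  After 'dup': [6, 6]
  After 'push 6': [6, 6, 6]
  After 'push 19': [6, 6, 6, 19]
  After 'pop': [6, 6, 6]
  After 'over': [6, 6, 6, 6]
  After 'mod': [6, 6, 0]
  After 'mul': [6, 0]
Program A final stack: [6, 0]

Program B trace:
  After 'push 5': [5]
  After 'neg': [-5]
  After 'neg': [5]
Program B final stack: [5]
Same: no

Answer: no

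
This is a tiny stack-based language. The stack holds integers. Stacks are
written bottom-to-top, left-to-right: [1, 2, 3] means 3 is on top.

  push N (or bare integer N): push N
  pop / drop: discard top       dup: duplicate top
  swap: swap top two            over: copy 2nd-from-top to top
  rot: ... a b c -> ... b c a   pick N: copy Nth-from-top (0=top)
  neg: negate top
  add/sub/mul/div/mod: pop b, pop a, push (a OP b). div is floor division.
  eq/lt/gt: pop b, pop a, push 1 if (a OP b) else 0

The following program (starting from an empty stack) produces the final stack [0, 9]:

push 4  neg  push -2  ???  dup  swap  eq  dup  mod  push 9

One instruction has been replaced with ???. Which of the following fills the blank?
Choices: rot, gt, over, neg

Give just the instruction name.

Stack before ???: [-4, -2]
Stack after ???:  [0]
Checking each choice:
  rot: stack underflow (need 3, have 2)
  gt: MATCH
  over: produces [-4, -2, 0, 9]
  neg: produces [-4, 0, 9]


Answer: gt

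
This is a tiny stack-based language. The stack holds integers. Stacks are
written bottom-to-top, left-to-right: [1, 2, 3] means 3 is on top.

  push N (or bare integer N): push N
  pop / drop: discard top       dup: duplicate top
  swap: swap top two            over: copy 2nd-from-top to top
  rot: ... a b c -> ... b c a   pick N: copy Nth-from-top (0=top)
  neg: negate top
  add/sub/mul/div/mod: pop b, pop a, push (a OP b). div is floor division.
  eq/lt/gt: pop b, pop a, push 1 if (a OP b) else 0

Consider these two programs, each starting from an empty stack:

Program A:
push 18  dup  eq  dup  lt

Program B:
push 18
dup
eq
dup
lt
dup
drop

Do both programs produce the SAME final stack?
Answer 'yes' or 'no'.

Program A trace:
  After 'push 18': [18]
  After 'dup': [18, 18]
  After 'eq': [1]
  After 'dup': [1, 1]
  After 'lt': [0]
Program A final stack: [0]

Program B trace:
  After 'push 18': [18]
  After 'dup': [18, 18]
  After 'eq': [1]
  After 'dup': [1, 1]
  After 'lt': [0]
  After 'dup': [0, 0]
  After 'drop': [0]
Program B final stack: [0]
Same: yes

Answer: yes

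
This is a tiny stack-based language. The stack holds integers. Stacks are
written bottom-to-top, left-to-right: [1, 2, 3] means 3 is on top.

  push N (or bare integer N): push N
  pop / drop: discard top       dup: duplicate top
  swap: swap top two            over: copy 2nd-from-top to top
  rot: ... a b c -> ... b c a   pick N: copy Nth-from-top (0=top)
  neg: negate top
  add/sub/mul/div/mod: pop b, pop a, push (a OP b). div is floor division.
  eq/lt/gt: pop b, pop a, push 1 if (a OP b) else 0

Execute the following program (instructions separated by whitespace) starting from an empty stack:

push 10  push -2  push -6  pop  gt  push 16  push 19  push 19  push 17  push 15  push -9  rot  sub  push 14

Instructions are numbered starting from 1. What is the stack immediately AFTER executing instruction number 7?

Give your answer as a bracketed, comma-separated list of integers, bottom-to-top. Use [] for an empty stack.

Answer: [1, 16, 19]

Derivation:
Step 1 ('push 10'): [10]
Step 2 ('push -2'): [10, -2]
Step 3 ('push -6'): [10, -2, -6]
Step 4 ('pop'): [10, -2]
Step 5 ('gt'): [1]
Step 6 ('push 16'): [1, 16]
Step 7 ('push 19'): [1, 16, 19]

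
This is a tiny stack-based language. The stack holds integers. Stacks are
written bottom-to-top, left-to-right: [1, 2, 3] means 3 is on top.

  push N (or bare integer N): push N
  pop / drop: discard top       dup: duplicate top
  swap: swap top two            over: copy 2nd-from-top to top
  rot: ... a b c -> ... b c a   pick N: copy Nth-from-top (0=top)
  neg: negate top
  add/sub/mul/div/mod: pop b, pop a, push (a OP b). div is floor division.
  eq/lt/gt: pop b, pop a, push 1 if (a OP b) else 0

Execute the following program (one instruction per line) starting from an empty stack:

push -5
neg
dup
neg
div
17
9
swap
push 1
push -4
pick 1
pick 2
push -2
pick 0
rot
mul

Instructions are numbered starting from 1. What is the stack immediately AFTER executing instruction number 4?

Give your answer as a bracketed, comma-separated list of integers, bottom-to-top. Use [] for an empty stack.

Answer: [5, -5]

Derivation:
Step 1 ('push -5'): [-5]
Step 2 ('neg'): [5]
Step 3 ('dup'): [5, 5]
Step 4 ('neg'): [5, -5]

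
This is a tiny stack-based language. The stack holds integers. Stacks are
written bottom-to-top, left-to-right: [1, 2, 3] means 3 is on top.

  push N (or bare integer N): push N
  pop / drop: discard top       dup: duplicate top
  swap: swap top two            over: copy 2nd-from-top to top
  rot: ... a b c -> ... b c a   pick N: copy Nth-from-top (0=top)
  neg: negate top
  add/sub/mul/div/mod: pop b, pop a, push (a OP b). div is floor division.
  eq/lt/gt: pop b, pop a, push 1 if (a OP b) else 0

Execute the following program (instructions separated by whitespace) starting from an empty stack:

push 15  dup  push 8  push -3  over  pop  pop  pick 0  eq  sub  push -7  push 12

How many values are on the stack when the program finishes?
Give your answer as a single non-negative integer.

After 'push 15': stack = [15] (depth 1)
After 'dup': stack = [15, 15] (depth 2)
After 'push 8': stack = [15, 15, 8] (depth 3)
After 'push -3': stack = [15, 15, 8, -3] (depth 4)
After 'over': stack = [15, 15, 8, -3, 8] (depth 5)
After 'pop': stack = [15, 15, 8, -3] (depth 4)
After 'pop': stack = [15, 15, 8] (depth 3)
After 'pick 0': stack = [15, 15, 8, 8] (depth 4)
After 'eq': stack = [15, 15, 1] (depth 3)
After 'sub': stack = [15, 14] (depth 2)
After 'push -7': stack = [15, 14, -7] (depth 3)
After 'push 12': stack = [15, 14, -7, 12] (depth 4)

Answer: 4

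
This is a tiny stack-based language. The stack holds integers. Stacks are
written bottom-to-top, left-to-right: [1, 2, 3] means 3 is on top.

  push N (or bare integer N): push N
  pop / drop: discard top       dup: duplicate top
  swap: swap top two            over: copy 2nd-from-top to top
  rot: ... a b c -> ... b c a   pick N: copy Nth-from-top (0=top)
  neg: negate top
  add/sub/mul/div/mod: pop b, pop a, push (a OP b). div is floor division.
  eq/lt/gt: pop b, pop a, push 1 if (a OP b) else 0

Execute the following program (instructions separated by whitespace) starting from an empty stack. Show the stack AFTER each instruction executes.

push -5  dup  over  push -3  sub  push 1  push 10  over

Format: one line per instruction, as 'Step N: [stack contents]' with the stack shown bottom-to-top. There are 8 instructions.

Step 1: [-5]
Step 2: [-5, -5]
Step 3: [-5, -5, -5]
Step 4: [-5, -5, -5, -3]
Step 5: [-5, -5, -2]
Step 6: [-5, -5, -2, 1]
Step 7: [-5, -5, -2, 1, 10]
Step 8: [-5, -5, -2, 1, 10, 1]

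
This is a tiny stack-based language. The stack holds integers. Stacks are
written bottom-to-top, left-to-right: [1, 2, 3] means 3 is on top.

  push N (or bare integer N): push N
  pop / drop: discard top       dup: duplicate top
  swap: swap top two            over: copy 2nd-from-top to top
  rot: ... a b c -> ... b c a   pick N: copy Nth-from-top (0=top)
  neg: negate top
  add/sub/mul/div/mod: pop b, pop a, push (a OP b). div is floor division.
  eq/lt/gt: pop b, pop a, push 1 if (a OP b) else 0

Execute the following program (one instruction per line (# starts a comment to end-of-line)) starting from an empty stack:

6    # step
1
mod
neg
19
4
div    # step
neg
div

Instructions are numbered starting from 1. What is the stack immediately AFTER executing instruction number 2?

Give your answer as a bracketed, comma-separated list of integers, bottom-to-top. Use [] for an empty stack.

Answer: [6, 1]

Derivation:
Step 1 ('6'): [6]
Step 2 ('1'): [6, 1]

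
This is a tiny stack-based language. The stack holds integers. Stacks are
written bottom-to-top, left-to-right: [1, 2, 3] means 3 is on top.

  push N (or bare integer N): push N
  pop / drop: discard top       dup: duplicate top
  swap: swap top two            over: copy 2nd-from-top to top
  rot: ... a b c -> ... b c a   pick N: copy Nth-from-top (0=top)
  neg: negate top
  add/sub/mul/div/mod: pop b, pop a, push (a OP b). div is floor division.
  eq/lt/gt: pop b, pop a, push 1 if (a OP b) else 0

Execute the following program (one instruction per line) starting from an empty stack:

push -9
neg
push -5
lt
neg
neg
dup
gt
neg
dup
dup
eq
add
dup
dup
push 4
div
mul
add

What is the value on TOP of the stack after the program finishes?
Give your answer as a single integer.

After 'push -9': [-9]
After 'neg': [9]
After 'push -5': [9, -5]
After 'lt': [0]
After 'neg': [0]
After 'neg': [0]
After 'dup': [0, 0]
After 'gt': [0]
After 'neg': [0]
After 'dup': [0, 0]
After 'dup': [0, 0, 0]
After 'eq': [0, 1]
After 'add': [1]
After 'dup': [1, 1]
After 'dup': [1, 1, 1]
After 'push 4': [1, 1, 1, 4]
After 'div': [1, 1, 0]
After 'mul': [1, 0]
After 'add': [1]

Answer: 1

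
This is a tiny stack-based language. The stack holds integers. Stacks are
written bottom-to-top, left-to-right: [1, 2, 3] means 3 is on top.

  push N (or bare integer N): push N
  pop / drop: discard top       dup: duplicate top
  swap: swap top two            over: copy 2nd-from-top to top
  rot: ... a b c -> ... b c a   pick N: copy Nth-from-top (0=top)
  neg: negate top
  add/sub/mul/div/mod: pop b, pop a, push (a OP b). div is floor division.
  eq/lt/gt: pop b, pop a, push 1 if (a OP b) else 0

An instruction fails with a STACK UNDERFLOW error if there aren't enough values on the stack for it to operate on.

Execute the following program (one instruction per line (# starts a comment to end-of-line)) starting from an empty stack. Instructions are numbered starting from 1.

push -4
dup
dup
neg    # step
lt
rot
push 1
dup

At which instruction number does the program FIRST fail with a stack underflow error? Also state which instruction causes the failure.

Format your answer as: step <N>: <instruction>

Step 1 ('push -4'): stack = [-4], depth = 1
Step 2 ('dup'): stack = [-4, -4], depth = 2
Step 3 ('dup'): stack = [-4, -4, -4], depth = 3
Step 4 ('neg'): stack = [-4, -4, 4], depth = 3
Step 5 ('lt'): stack = [-4, 1], depth = 2
Step 6 ('rot'): needs 3 value(s) but depth is 2 — STACK UNDERFLOW

Answer: step 6: rot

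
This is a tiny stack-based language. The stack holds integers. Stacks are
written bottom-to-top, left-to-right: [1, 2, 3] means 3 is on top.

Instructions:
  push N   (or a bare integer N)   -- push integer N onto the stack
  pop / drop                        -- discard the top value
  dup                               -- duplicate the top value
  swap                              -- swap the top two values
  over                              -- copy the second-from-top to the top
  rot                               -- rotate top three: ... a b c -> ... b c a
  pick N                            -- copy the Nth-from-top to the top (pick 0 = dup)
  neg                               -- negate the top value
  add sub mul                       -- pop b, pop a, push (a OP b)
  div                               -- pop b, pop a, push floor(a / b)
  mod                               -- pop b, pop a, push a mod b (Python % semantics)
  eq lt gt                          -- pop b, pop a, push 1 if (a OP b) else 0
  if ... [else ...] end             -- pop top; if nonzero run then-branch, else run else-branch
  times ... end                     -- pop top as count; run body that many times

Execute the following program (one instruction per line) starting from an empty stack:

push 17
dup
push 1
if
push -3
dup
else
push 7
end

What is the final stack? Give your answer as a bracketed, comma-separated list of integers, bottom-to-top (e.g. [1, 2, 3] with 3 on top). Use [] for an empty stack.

After 'push 17': [17]
After 'dup': [17, 17]
After 'push 1': [17, 17, 1]
After 'if': [17, 17]
After 'push -3': [17, 17, -3]
After 'dup': [17, 17, -3, -3]

Answer: [17, 17, -3, -3]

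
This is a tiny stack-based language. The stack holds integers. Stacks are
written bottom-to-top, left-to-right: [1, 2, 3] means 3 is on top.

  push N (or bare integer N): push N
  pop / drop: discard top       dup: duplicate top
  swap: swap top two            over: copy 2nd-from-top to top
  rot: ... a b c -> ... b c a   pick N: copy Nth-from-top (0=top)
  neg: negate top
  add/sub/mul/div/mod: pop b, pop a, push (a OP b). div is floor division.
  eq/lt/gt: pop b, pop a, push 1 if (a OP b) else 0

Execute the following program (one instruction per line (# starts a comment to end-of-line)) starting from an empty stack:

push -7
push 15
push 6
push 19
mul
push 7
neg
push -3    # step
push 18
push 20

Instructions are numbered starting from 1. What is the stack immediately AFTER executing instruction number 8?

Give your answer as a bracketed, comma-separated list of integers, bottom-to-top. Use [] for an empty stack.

Step 1 ('push -7'): [-7]
Step 2 ('push 15'): [-7, 15]
Step 3 ('push 6'): [-7, 15, 6]
Step 4 ('push 19'): [-7, 15, 6, 19]
Step 5 ('mul'): [-7, 15, 114]
Step 6 ('push 7'): [-7, 15, 114, 7]
Step 7 ('neg'): [-7, 15, 114, -7]
Step 8 ('push -3'): [-7, 15, 114, -7, -3]

Answer: [-7, 15, 114, -7, -3]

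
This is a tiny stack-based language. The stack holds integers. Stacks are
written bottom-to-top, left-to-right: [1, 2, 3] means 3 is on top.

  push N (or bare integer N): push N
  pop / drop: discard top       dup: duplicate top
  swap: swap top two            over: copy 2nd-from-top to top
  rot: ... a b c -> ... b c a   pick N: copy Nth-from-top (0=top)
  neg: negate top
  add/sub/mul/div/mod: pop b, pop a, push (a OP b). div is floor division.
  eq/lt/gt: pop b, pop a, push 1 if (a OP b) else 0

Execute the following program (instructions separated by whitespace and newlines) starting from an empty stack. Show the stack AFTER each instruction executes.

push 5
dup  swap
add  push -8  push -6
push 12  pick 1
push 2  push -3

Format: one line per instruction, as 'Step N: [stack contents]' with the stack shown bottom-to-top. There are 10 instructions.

Step 1: [5]
Step 2: [5, 5]
Step 3: [5, 5]
Step 4: [10]
Step 5: [10, -8]
Step 6: [10, -8, -6]
Step 7: [10, -8, -6, 12]
Step 8: [10, -8, -6, 12, -6]
Step 9: [10, -8, -6, 12, -6, 2]
Step 10: [10, -8, -6, 12, -6, 2, -3]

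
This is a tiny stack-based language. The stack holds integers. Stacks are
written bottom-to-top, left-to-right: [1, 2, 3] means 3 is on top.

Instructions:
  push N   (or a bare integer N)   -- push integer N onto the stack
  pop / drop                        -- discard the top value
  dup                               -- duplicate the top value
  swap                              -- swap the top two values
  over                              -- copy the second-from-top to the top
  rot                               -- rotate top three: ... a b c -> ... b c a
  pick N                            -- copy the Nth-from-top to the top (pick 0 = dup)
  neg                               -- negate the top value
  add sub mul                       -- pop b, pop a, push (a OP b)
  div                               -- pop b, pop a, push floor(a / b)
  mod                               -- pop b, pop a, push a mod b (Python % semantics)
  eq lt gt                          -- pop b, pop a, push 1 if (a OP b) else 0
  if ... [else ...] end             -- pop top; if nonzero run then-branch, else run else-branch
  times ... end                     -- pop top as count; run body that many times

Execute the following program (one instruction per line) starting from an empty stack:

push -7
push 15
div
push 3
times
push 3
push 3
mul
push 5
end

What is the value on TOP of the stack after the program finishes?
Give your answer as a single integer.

Answer: 5

Derivation:
After 'push -7': [-7]
After 'push 15': [-7, 15]
After 'div': [-1]
After 'push 3': [-1, 3]
After 'times': [-1]
After 'push 3': [-1, 3]
After 'push 3': [-1, 3, 3]
After 'mul': [-1, 9]
After 'push 5': [-1, 9, 5]
After 'push 3': [-1, 9, 5, 3]
After 'push 3': [-1, 9, 5, 3, 3]
After 'mul': [-1, 9, 5, 9]
After 'push 5': [-1, 9, 5, 9, 5]
After 'push 3': [-1, 9, 5, 9, 5, 3]
After 'push 3': [-1, 9, 5, 9, 5, 3, 3]
After 'mul': [-1, 9, 5, 9, 5, 9]
After 'push 5': [-1, 9, 5, 9, 5, 9, 5]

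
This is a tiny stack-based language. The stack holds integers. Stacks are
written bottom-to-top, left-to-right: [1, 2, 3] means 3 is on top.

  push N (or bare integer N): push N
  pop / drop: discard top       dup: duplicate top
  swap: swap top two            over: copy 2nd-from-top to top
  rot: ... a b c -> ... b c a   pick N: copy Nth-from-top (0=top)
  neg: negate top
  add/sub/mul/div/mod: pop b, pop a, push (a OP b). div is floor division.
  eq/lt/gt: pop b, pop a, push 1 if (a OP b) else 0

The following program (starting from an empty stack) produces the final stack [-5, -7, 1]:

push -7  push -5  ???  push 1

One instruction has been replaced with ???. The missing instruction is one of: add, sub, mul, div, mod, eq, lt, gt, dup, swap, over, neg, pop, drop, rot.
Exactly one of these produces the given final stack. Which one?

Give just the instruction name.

Answer: swap

Derivation:
Stack before ???: [-7, -5]
Stack after ???:  [-5, -7]
The instruction that transforms [-7, -5] -> [-5, -7] is: swap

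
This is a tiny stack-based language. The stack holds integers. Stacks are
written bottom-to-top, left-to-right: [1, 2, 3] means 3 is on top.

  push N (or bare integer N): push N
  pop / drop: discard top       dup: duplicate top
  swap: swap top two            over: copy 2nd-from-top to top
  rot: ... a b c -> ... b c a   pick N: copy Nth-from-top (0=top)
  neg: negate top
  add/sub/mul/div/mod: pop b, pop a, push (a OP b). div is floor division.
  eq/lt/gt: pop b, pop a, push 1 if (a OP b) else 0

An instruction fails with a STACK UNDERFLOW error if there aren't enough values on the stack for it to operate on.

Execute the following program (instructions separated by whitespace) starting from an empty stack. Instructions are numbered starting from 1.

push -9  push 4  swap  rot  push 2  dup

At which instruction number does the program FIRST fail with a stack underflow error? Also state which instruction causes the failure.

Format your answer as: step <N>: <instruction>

Step 1 ('push -9'): stack = [-9], depth = 1
Step 2 ('push 4'): stack = [-9, 4], depth = 2
Step 3 ('swap'): stack = [4, -9], depth = 2
Step 4 ('rot'): needs 3 value(s) but depth is 2 — STACK UNDERFLOW

Answer: step 4: rot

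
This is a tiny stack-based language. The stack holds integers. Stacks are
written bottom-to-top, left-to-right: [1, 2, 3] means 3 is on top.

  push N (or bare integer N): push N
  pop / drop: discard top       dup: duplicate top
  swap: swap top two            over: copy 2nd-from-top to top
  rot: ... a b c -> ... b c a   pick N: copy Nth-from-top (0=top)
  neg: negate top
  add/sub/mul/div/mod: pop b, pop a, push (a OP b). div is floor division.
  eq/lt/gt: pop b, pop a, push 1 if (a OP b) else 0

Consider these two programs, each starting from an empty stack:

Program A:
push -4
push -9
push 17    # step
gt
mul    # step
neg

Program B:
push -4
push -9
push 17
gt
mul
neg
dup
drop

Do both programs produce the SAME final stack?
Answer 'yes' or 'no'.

Program A trace:
  After 'push -4': [-4]
  After 'push -9': [-4, -9]
  After 'push 17': [-4, -9, 17]
  After 'gt': [-4, 0]
  After 'mul': [0]
  After 'neg': [0]
Program A final stack: [0]

Program B trace:
  After 'push -4': [-4]
  After 'push -9': [-4, -9]
  After 'push 17': [-4, -9, 17]
  After 'gt': [-4, 0]
  After 'mul': [0]
  After 'neg': [0]
  After 'dup': [0, 0]
  After 'drop': [0]
Program B final stack: [0]
Same: yes

Answer: yes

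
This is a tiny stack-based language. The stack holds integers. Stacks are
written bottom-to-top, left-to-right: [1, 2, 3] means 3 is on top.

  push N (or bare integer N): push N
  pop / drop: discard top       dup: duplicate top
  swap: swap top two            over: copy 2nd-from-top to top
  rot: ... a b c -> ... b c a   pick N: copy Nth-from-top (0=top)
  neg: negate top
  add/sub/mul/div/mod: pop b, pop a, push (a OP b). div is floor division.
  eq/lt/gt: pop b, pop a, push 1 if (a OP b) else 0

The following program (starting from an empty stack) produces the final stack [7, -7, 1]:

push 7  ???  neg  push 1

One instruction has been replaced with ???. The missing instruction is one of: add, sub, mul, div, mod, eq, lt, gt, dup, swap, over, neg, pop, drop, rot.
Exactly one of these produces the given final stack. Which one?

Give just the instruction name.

Answer: dup

Derivation:
Stack before ???: [7]
Stack after ???:  [7, 7]
The instruction that transforms [7] -> [7, 7] is: dup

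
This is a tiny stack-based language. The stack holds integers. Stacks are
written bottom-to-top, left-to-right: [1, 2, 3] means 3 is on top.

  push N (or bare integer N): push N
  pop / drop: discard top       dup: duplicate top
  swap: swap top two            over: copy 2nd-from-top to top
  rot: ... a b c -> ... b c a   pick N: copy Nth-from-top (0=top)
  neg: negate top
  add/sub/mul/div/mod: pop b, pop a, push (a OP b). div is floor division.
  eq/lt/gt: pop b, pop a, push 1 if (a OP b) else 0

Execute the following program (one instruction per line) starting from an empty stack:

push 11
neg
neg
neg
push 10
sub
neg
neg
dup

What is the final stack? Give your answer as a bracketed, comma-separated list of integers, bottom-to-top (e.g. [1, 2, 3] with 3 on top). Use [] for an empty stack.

Answer: [-21, -21]

Derivation:
After 'push 11': [11]
After 'neg': [-11]
After 'neg': [11]
After 'neg': [-11]
After 'push 10': [-11, 10]
After 'sub': [-21]
After 'neg': [21]
After 'neg': [-21]
After 'dup': [-21, -21]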